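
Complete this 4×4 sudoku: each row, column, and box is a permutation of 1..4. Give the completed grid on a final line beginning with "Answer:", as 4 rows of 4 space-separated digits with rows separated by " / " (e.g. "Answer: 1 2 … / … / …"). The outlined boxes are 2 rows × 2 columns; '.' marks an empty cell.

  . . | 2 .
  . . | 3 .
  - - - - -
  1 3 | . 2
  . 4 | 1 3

Step 1. [r1c2∈{1}] nothing but 1 survives at r1c2. So r1c2=1.
Step 2. [r1c4∈{4}] only 4 remains possible at r1c4. So r1c4=4.
Step 3. [r2c1∈{2,4}] 4 has one home in row 2: r2c1, so r2c1=4.
Step 4. [r4c1∈{2}] only 2 remains possible at r4c1, so r4c1=2.
Step 5. [r2c2∈{2}] nothing but 2 survives at r2c2 ⇒ r2c2=2.
Step 6. [r1c1∈{3}] nothing but 3 survives at r1c1. So r1c1=3.
Step 7. [r3c3∈{4}] r3c3 is down to just 4, so r3c3=4.
Step 8. [r2c4∈{1}] nothing but 1 survives at r2c4. So r2c4=1.

Answer: 3 1 2 4 / 4 2 3 1 / 1 3 4 2 / 2 4 1 3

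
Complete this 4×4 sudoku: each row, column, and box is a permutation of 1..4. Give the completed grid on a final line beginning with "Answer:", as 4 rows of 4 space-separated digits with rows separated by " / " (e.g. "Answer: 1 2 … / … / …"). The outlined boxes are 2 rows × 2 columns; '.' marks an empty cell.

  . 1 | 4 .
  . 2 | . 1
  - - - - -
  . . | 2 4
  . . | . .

Step 1. [r4c4∈{3}] r4c4's peers cover all but 3. So r4c4=3.
Step 2. [r4c1∈{1,2,4}] in row 4, 2 fits only at r4c1. So r4c1=2.
Step 3. [r1c1∈{3}] nothing but 3 survives at r1c1 ⇒ r1c1=3.
Step 4. [r4c2∈{4}] only 4 remains possible at r4c2 ⇒ r4c2=4.
Step 5. [r1c4∈{2}] nothing but 2 survives at r1c4, so r1c4=2.
Step 6. [r2c1∈{4}] r2c1 is down to just 4 ⇒ r2c1=4.
Step 7. [r3c2∈{3}] r3c2's peers cover all but 3 ⇒ r3c2=3.
Step 8. [r2c3∈{3}] only 3 remains possible at r2c3, so r2c3=3.
Step 9. [r4c3∈{1}] nothing but 1 survives at r4c3 ⇒ r4c3=1.
Step 10. [r3c1∈{1}] nothing but 1 survives at r3c1, so r3c1=1.

Answer: 3 1 4 2 / 4 2 3 1 / 1 3 2 4 / 2 4 1 3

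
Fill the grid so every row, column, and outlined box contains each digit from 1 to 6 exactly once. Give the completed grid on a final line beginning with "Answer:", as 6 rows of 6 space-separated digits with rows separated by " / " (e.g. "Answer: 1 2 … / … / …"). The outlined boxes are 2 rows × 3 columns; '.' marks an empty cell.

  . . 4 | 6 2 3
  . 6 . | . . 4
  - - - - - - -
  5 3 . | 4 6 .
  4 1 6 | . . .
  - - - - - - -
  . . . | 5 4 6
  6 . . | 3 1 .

Step 1. [r3c3∈{2}] nothing but 2 survives at r3c3, so r3c3=2.
Step 2. [r2c1∈{1,2,3}] in row 2, 2 fits only at r2c1, so r2c1=2.
Step 3. [r2c3∈{1,3,5}] in row 2, 3 fits only at r2c3, so r2c3=3.
Step 4. [r6c2∈{2,4,5}] row 6 places 4 nowhere but r6c2, so r6c2=4.
Step 5. [r4c6∈{2,5}] col 6 places 5 nowhere but r4c6 ⇒ r4c6=5.
Step 6. [r5c3∈{1}] r5c3 is down to just 1 ⇒ r5c3=1.
Step 7. [r5c2∈{2}] only 2 remains possible at r5c2. So r5c2=2.
Step 8. [r1c2∈{5}] r1c2 is down to just 5. So r1c2=5.
Step 9. [r4c4∈{2}] only 2 remains possible at r4c4 ⇒ r4c4=2.
Step 10. [r6c3∈{5}] nothing but 5 survives at r6c3, so r6c3=5.
Step 11. [r4c5∈{3}] nothing but 3 survives at r4c5. So r4c5=3.
Step 12. [r6c6∈{2}] only 2 remains possible at r6c6, so r6c6=2.
Step 13. [r3c6∈{1}] nothing but 1 survives at r3c6. So r3c6=1.
Step 14. [r2c4∈{1}] r2c4's peers cover all but 1 ⇒ r2c4=1.
Step 15. [r2c5∈{5}] nothing but 5 survives at r2c5, so r2c5=5.
Step 16. [r5c1∈{3}] r5c1 is down to just 3. So r5c1=3.
Step 17. [r1c1∈{1}] nothing but 1 survives at r1c1 ⇒ r1c1=1.

Answer: 1 5 4 6 2 3 / 2 6 3 1 5 4 / 5 3 2 4 6 1 / 4 1 6 2 3 5 / 3 2 1 5 4 6 / 6 4 5 3 1 2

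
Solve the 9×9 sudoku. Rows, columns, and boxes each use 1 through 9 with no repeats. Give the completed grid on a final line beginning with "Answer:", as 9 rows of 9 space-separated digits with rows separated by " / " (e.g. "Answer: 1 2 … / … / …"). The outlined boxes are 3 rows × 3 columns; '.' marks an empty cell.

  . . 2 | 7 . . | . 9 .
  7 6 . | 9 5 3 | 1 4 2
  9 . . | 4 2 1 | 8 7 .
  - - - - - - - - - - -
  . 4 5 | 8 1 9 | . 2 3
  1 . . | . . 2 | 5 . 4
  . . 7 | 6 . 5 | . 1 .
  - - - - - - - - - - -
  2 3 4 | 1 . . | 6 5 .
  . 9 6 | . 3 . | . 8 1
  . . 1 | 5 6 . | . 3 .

Step 1. [r5c2∈{8}] r5c2 is down to just 8 ⇒ r5c2=8.
Step 2. [r9c7∈{2,4,7,9}] r9c7 is the only open cell in row 9 admitting 2 ⇒ r9c7=2.
Step 3. [r9c9∈{7,9}] in row 9, 9 fits only at r9c9 ⇒ r9c9=9.
Step 4. [r1c5∈{8}] only 8 remains possible at r1c5 ⇒ r1c5=8.
Step 5. [r9c6∈{4,7,8}] across row 9, 4 lands solely at r9c6. So r9c6=4.
Step 6. [r3c2∈{5}] nothing but 5 survives at r3c2, so r3c2=5.
Step 7. [r8c6∈{7}] r8c6 has the single candidate 7. So r8c6=7.
Step 8. [r6c1∈{3}] only 3 remains possible at r6c1, so r6c1=3.
Step 9. [r3c9∈{6}] r3c9 has the single candidate 6 ⇒ r3c9=6.
Step 10. [r8c4∈{2}] r8c4's peers cover all but 2. So r8c4=2.
Step 11. [r8c1∈{5}] nothing but 5 survives at r8c1 ⇒ r8c1=5.
Step 12. [r1c6∈{6}] r1c6's peers cover all but 6, so r1c6=6.
Step 13. [r7c5∈{9}] r7c5 has the single candidate 9, so r7c5=9.
Step 14. [r3c3∈{3}] r3c3 has the single candidate 3 ⇒ r3c3=3.
Step 15. [r7c9∈{7}] r7c9 has the single candidate 7 ⇒ r7c9=7.
Step 16. [r1c7∈{3}] r1c7 is down to just 3. So r1c7=3.
Step 17. [r1c2∈{1}] nothing but 1 survives at r1c2, so r1c2=1.
Step 18. [r1c9∈{5}] nothing but 5 survives at r1c9 ⇒ r1c9=5.
Step 19. [r7c6∈{8}] r7c6's peers cover all but 8. So r7c6=8.
Step 20. [r4c7∈{7}] r4c7's peers cover all but 7. So r4c7=7.
Step 21. [r5c5∈{7}] nothing but 7 survives at r5c5 ⇒ r5c5=7.
Step 22. [r1c1∈{4}] only 4 remains possible at r1c1. So r1c1=4.
Step 23. [r5c4∈{3}] only 3 remains possible at r5c4. So r5c4=3.
Step 24. [r6c9∈{8}] r6c9 is down to just 8 ⇒ r6c9=8.
Step 25. [r6c2∈{2}] nothing but 2 survives at r6c2. So r6c2=2.
Step 26. [r2c3∈{8}] nothing but 8 survives at r2c3. So r2c3=8.
Step 27. [r6c7∈{9}] r6c7 has the single candidate 9. So r6c7=9.
Step 28. [r5c8∈{6}] r5c8 has the single candidate 6, so r5c8=6.
Step 29. [r6c5∈{4}] r6c5 is down to just 4. So r6c5=4.
Step 30. [r8c7∈{4}] only 4 remains possible at r8c7, so r8c7=4.
Step 31. [r5c3∈{9}] only 9 remains possible at r5c3 ⇒ r5c3=9.
Step 32. [r9c1∈{8}] r9c1 has the single candidate 8. So r9c1=8.
Step 33. [r4c1∈{6}] only 6 remains possible at r4c1. So r4c1=6.
Step 34. [r9c2∈{7}] nothing but 7 survives at r9c2, so r9c2=7.

Answer: 4 1 2 7 8 6 3 9 5 / 7 6 8 9 5 3 1 4 2 / 9 5 3 4 2 1 8 7 6 / 6 4 5 8 1 9 7 2 3 / 1 8 9 3 7 2 5 6 4 / 3 2 7 6 4 5 9 1 8 / 2 3 4 1 9 8 6 5 7 / 5 9 6 2 3 7 4 8 1 / 8 7 1 5 6 4 2 3 9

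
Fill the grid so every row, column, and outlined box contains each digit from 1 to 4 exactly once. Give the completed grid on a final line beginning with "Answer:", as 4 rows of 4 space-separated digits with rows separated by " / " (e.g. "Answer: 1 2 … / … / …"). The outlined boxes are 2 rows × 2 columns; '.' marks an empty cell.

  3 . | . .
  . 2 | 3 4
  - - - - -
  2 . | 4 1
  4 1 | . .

Step 1. [r1c4∈{2}] r1c4's peers cover all but 2, so r1c4=2.
Step 2. [r2c1∈{1}] r2c1 is down to just 1 ⇒ r2c1=1.
Step 3. [r3c2∈{3}] nothing but 3 survives at r3c2. So r3c2=3.
Step 4. [r4c3∈{2}] nothing but 2 survives at r4c3 ⇒ r4c3=2.
Step 5. [r4c4∈{3}] r4c4's peers cover all but 3. So r4c4=3.
Step 6. [r1c2∈{4}] only 4 remains possible at r1c2, so r1c2=4.
Step 7. [r1c3∈{1}] nothing but 1 survives at r1c3, so r1c3=1.

Answer: 3 4 1 2 / 1 2 3 4 / 2 3 4 1 / 4 1 2 3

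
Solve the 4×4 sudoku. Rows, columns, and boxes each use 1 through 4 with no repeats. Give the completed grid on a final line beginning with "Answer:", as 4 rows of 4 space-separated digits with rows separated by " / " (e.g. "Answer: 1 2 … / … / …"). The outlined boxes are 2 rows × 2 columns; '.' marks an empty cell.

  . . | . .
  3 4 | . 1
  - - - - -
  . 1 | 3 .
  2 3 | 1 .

Step 1. [r4c4∈{4}] r4c4's peers cover all but 4. So r4c4=4.
Step 2. [r2c3∈{2}] r2c3 has the single candidate 2. So r2c3=2.
Step 3. [r1c1∈{1}] nothing but 1 survives at r1c1, so r1c1=1.
Step 4. [r3c1∈{4}] r3c1 has the single candidate 4. So r3c1=4.
Step 5. [r1c4∈{3}] only 3 remains possible at r1c4 ⇒ r1c4=3.
Step 6. [r1c3∈{4}] r1c3's peers cover all but 4 ⇒ r1c3=4.
Step 7. [r3c4∈{2}] r3c4's peers cover all but 2 ⇒ r3c4=2.
Step 8. [r1c2∈{2}] r1c2 has the single candidate 2 ⇒ r1c2=2.

Answer: 1 2 4 3 / 3 4 2 1 / 4 1 3 2 / 2 3 1 4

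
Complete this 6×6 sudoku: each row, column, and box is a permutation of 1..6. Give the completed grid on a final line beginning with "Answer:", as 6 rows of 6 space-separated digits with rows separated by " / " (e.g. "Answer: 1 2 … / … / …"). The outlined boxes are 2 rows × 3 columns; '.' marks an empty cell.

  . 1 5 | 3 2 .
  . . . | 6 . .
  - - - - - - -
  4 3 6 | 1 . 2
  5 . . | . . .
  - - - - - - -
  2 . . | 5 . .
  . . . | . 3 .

Step 1. [r1c6∈{4}] nothing but 4 survives at r1c6, so r1c6=4.
Step 2. [r6c1∈{1,6}] 1 has one home in col 1: r6c1. So r6c1=1.
Step 3. [r6c3∈{4}] r6c3 is down to just 4. So r6c3=4.
Step 4. [r6c6∈{6}] only 6 remains possible at r6c6, so r6c6=6.
Step 5. [r5c6∈{1}] r5c6 is down to just 1. So r5c6=1.
Step 6. [r4c2∈{2}] r4c2's peers cover all but 2 ⇒ r4c2=2.
Step 7. [r2c1∈{3}] r2c1's peers cover all but 3. So r2c1=3.
Step 8. [r2c5∈{1,5}] 1 has one home in row 2: r2c5. So r2c5=1.
Step 9. [r4c5∈{4,6}] r4c5 is the only open cell in row 4 admitting 6, so r4c5=6.
Step 10. [r4c4∈{4}] nothing but 4 survives at r4c4. So r4c4=4.
Step 11. [r1c1∈{6}] only 6 remains possible at r1c1. So r1c1=6.
Step 12. [r5c2∈{6}] r5c2 is down to just 6, so r5c2=6.
Step 13. [r2c3∈{2}] r2c3's peers cover all but 2. So r2c3=2.
Step 14. [r2c2∈{4}] r2c2 has the single candidate 4, so r2c2=4.
Step 15. [r6c4∈{2}] r6c4 has the single candidate 2 ⇒ r6c4=2.
Step 16. [r4c6∈{3}] nothing but 3 survives at r4c6 ⇒ r4c6=3.
Step 17. [r5c5∈{4}] nothing but 4 survives at r5c5 ⇒ r5c5=4.
Step 18. [r6c2∈{5}] r6c2's peers cover all but 5 ⇒ r6c2=5.
Step 19. [r2c6∈{5}] r2c6 has the single candidate 5, so r2c6=5.
Step 20. [r3c5∈{5}] only 5 remains possible at r3c5 ⇒ r3c5=5.
Step 21. [r5c3∈{3}] r5c3 has the single candidate 3. So r5c3=3.
Step 22. [r4c3∈{1}] r4c3 has the single candidate 1, so r4c3=1.

Answer: 6 1 5 3 2 4 / 3 4 2 6 1 5 / 4 3 6 1 5 2 / 5 2 1 4 6 3 / 2 6 3 5 4 1 / 1 5 4 2 3 6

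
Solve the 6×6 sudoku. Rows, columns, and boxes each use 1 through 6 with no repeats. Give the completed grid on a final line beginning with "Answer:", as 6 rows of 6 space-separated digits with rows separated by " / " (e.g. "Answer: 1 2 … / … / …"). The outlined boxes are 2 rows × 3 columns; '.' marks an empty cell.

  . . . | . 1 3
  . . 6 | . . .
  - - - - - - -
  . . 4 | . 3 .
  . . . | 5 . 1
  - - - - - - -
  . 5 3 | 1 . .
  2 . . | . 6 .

Step 1. [r3c6∈{2,6}] in col 6, 6 fits only at r3c6, so r3c6=6.
Step 2. [r4c3∈{2}] r4c3 is down to just 2 ⇒ r4c3=2.
Step 3. [r2c5∈{2,4,5}] r2c5 is the only open cell in col 5 admitting 5, so r2c5=5.
Step 4. [r3c2∈{1}] nothing but 1 survives at r3c2, so r3c2=1.
Step 5. [r6c2∈{4}] nothing but 4 survives at r6c2, so r6c2=4.
Step 6. [r4c2∈{3,6}] col 2 places 6 nowhere but r4c2, so r4c2=6.
Step 7. [r1c4∈{2,4,6}] r1c4 is the only open cell in row 1 admitting 6. So r1c4=6.
Step 8. [r2c4∈{2,4}] r2c4 is the only open cell in col 4 admitting 4 ⇒ r2c4=4.
Step 9. [r5c5∈{2,4}] col 5 places 2 nowhere but r5c5 ⇒ r5c5=2.
Step 10. [r2c2∈{2,3}] col 2 places 3 nowhere but r2c2 ⇒ r2c2=3.
Step 11. [r1c1∈{4,5}] r1c1 is the only open cell in row 1 admitting 4 ⇒ r1c1=4.
Step 12. [r4c1∈{3}] r4c1 has the single candidate 3, so r4c1=3.
Step 13. [r6c6∈{5}] nothing but 5 survives at r6c6. So r6c6=5.
Step 14. [r6c3∈{1}] r6c3 has the single candidate 1, so r6c3=1.
Step 15. [r1c2∈{2}] r1c2's peers cover all but 2 ⇒ r1c2=2.
Step 16. [r3c1∈{5}] r3c1's peers cover all but 5, so r3c1=5.
Step 17. [r4c5∈{4}] r4c5's peers cover all but 4 ⇒ r4c5=4.
Step 18. [r2c1∈{1}] only 1 remains possible at r2c1. So r2c1=1.
Step 19. [r1c3∈{5}] only 5 remains possible at r1c3 ⇒ r1c3=5.
Step 20. [r6c4∈{3}] r6c4 is down to just 3, so r6c4=3.
Step 21. [r5c1∈{6}] r5c1 is down to just 6 ⇒ r5c1=6.
Step 22. [r2c6∈{2}] r2c6 has the single candidate 2, so r2c6=2.
Step 23. [r5c6∈{4}] nothing but 4 survives at r5c6. So r5c6=4.
Step 24. [r3c4∈{2}] only 2 remains possible at r3c4, so r3c4=2.

Answer: 4 2 5 6 1 3 / 1 3 6 4 5 2 / 5 1 4 2 3 6 / 3 6 2 5 4 1 / 6 5 3 1 2 4 / 2 4 1 3 6 5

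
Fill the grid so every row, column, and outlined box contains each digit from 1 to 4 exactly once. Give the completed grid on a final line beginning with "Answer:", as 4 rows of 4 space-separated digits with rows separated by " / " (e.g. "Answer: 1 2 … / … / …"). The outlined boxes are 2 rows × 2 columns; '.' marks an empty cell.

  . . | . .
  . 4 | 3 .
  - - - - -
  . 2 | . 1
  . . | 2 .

Step 1. [r2c1∈{1,2}] 1 has one home in row 2: r2c1 ⇒ r2c1=1.
Step 2. [r3c1∈{3,4}] in row 3, 3 fits only at r3c1, so r3c1=3.
Step 3. [r3c3∈{4}] r3c3 is down to just 4. So r3c3=4.
Step 4. [r1c4∈{2,4}] 4 has one home in row 1: r1c4 ⇒ r1c4=4.
Step 5. [r1c1∈{2}] r1c1 is down to just 2. So r1c1=2.
Step 6. [r4c1∈{4}] only 4 remains possible at r4c1 ⇒ r4c1=4.
Step 7. [r1c2∈{3}] r1c2 has the single candidate 3, so r1c2=3.
Step 8. [r2c4∈{2}] r2c4 has the single candidate 2 ⇒ r2c4=2.
Step 9. [r4c2∈{1}] r4c2 has the single candidate 1. So r4c2=1.
Step 10. [r4c4∈{3}] r4c4's peers cover all but 3 ⇒ r4c4=3.
Step 11. [r1c3∈{1}] nothing but 1 survives at r1c3. So r1c3=1.

Answer: 2 3 1 4 / 1 4 3 2 / 3 2 4 1 / 4 1 2 3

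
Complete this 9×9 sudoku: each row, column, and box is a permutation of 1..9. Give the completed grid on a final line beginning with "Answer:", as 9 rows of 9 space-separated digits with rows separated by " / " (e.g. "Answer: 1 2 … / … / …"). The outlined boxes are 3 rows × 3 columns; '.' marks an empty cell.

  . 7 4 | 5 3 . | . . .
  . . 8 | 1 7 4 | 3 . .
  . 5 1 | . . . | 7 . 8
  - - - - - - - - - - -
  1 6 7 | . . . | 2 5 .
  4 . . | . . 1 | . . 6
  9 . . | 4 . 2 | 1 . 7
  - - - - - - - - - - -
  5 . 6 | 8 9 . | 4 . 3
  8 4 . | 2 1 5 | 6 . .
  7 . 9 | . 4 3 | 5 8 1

Step 1. [r1c7∈{9}] r1c7 is down to just 9 ⇒ r1c7=9.
Step 2. [r1c9∈{2}] nothing but 2 survives at r1c9, so r1c9=2.
Step 3. [r1c1∈{6}] r1c1 has the single candidate 6 ⇒ r1c1=6.
Step 4. [r3c6∈{6,9}] r3c6 is the only open cell in col 6 admitting 6 ⇒ r3c6=6.
Step 5. [r4c6∈{8,9}] 9 has one home in col 6: r4c6, so r4c6=9.
Step 6. [r9c2∈{2}] r9c2 has the single candidate 2, so r9c2=2.
Step 7. [r6c8∈{3}] r6c8 has the single candidate 3 ⇒ r6c8=3.
Step 8. [r5c2∈{3,8}] 3 has one home in col 2: r5c2. So r5c2=3.
Step 9. [r8c8∈{7,9}] across row 8, 7 lands solely at r8c8. So r8c8=7.
Step 10. [r6c5∈{5,6,8}] in row 6, 6 fits only at r6c5, so r6c5=6.
Step 11. [r5c5∈{5,8}] across col 5, 5 lands solely at r5c5. So r5c5=5.
Step 12. [r2c1∈{2}] r2c1's peers cover all but 2, so r2c1=2.
Step 13. [r7c8∈{2}] r7c8 is down to just 2. So r7c8=2.
Step 14. [r7c6∈{7}] r7c6's peers cover all but 7 ⇒ r7c6=7.
Step 15. [r3c1∈{3}] r3c1 is down to just 3. So r3c1=3.
Step 16. [r1c6∈{8}] r1c6 has the single candidate 8. So r1c6=8.
Step 17. [r8c9∈{9}] r8c9's peers cover all but 9, so r8c9=9.
Step 18. [r7c2∈{1}] only 1 remains possible at r7c2, so r7c2=1.
Step 19. [r3c4∈{9}] r3c4 is down to just 9 ⇒ r3c4=9.
Step 20. [r6c3∈{5}] r6c3 has the single candidate 5 ⇒ r6c3=5.
Step 21. [r9c4∈{6}] r9c4 has the single candidate 6 ⇒ r9c4=6.
Step 22. [r4c9∈{4}] r4c9 has the single candidate 4, so r4c9=4.
Step 23. [r5c4∈{7}] nothing but 7 survives at r5c4. So r5c4=7.
Step 24. [r2c2∈{9}] nothing but 9 survives at r2c2, so r2c2=9.
Step 25. [r3c8∈{4}] only 4 remains possible at r3c8. So r3c8=4.
Step 26. [r5c3∈{2}] r5c3's peers cover all but 2. So r5c3=2.
Step 27. [r2c9∈{5}] only 5 remains possible at r2c9. So r2c9=5.
Step 28. [r3c5∈{2}] only 2 remains possible at r3c5. So r3c5=2.
Step 29. [r5c8∈{9}] only 9 remains possible at r5c8, so r5c8=9.
Step 30. [r4c4∈{3}] r4c4 has the single candidate 3. So r4c4=3.
Step 31. [r1c8∈{1}] r1c8 is down to just 1, so r1c8=1.
Step 32. [r5c7∈{8}] r5c7 has the single candidate 8, so r5c7=8.
Step 33. [r2c8∈{6}] r2c8 is down to just 6 ⇒ r2c8=6.
Step 34. [r6c2∈{8}] only 8 remains possible at r6c2, so r6c2=8.
Step 35. [r8c3∈{3}] r8c3 is down to just 3. So r8c3=3.
Step 36. [r4c5∈{8}] only 8 remains possible at r4c5, so r4c5=8.

Answer: 6 7 4 5 3 8 9 1 2 / 2 9 8 1 7 4 3 6 5 / 3 5 1 9 2 6 7 4 8 / 1 6 7 3 8 9 2 5 4 / 4 3 2 7 5 1 8 9 6 / 9 8 5 4 6 2 1 3 7 / 5 1 6 8 9 7 4 2 3 / 8 4 3 2 1 5 6 7 9 / 7 2 9 6 4 3 5 8 1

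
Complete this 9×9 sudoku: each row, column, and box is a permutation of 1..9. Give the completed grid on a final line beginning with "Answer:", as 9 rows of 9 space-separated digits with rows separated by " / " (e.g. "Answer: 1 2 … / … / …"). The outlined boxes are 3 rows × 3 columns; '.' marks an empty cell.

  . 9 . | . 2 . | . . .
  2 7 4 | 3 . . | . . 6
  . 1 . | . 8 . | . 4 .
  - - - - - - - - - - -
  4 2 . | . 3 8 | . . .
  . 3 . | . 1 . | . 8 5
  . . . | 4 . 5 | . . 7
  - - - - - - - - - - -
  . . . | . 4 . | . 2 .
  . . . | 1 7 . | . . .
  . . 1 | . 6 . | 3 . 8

Step 1. [r6c5∈{9}] r6c5's peers cover all but 9 ⇒ r6c5=9.
Step 2. [r4c3∈{5,6,7,9}] row 4 places 5 nowhere but r4c3. So r4c3=5.
Step 3. [r8c3∈{2,3,6,8,9}] col 3 places 2 nowhere but r8c3. So r8c3=2.
Step 4. [r7c4∈{5,8,9}] across col 4, 8 lands solely at r7c4. So r7c4=8.
Step 5. [r9c4∈{2,5,9}] across box 8, 5 lands solely at r9c4, so r9c4=5.
Step 6. [r3c4∈{6,7,9}] col 4 places 9 nowhere but r3c4, so r3c4=9.
Step 7. [r5c7∈{2,4,6,9}] row 5 places 4 nowhere but r5c7 ⇒ r5c7=4.
Step 8. [r2c7∈{1,5,8,9}] across row 2, 8 lands solely at r2c7. So r2c7=8.
Step 9. [r2c8∈{1,5,9}] across row 2, 9 lands solely at r2c8, so r2c8=9.
Step 10. [r6c1∈{1,6,8}] 1 has one home in col 1: r6c1, so r6c1=1.
Step 11. [r4c4∈{6,7}] across row 4, 7 lands solely at r4c4, so r4c4=7.
Step 12. [r1c4∈{6}] nothing but 6 survives at r1c4. So r1c4=6.
Step 13. [r9c8∈{7}] r9c8 has the single candidate 7. So r9c8=7.
Step 14. [r9c1∈{9}] r9c1 has the single candidate 9, so r9c1=9.
Step 15. [r5c6∈{2,6}] across col 6, 6 lands solely at r5c6, so r5c6=6.
Step 16. [r6c7∈{2,6}] row 6 places 2 nowhere but r6c7 ⇒ r6c7=2.
Step 17. [r6c8∈{3,6}] in row 6, 3 fits only at r6c8. So r6c8=3.
Step 18. [r1c6∈{1,4,7}] 4 has one home in row 1: r1c6, so r1c6=4.
Step 19. [r1c7∈{1,5,7}] row 1 places 7 nowhere but r1c7, so r1c7=7.
Step 20. [r3c7∈{5}] r3c7 is down to just 5, so r3c7=5.
Step 21. [r1c1∈{3,5,8}] row 1 places 5 nowhere but r1c1 ⇒ r1c1=5.
Step 22. [r8c1∈{3,6,8}] in col 1, 8 fits only at r8c1 ⇒ r8c1=8.
Step 23. [r1c8∈{1}] r1c8 has the single candidate 1, so r1c8=1.
Step 24. [r8c9∈{4,9}] 4 has one home in col 9: r8c9, so r8c9=4.
Step 25. [r6c2∈{6,8}] r6c2 is the only open cell in col 2 admitting 8 ⇒ r6c2=8.
Step 26. [r5c1∈{7}] r5c1 has the single candidate 7, so r5c1=7.
Step 27. [r8c6∈{3,9}] in row 8, 3 fits only at r8c6, so r8c6=3.
Step 28. [r8c7∈{6,9}] across row 8, 9 lands solely at r8c7. So r8c7=9.
Step 29. [r7c2∈{5,6}] r7c2 is the only open cell in row 7 admitting 5 ⇒ r7c2=5.
Step 30. [r8c2∈{6}] r8c2 is down to just 6, so r8c2=6.
Step 31. [r7c7∈{1,6}] r7c7 is the only open cell in row 7 admitting 6. So r7c7=6.
Step 32. [r3c1∈{3,6}] r3c1 is the only open cell in col 1 admitting 6, so r3c1=6.
Step 33. [r3c3∈{3}] only 3 remains possible at r3c3. So r3c3=3.
Step 34. [r4c7∈{1}] r4c7's peers cover all but 1. So r4c7=1.
Step 35. [r6c3∈{6}] only 6 remains possible at r6c3, so r6c3=6.
Step 36. [r7c3∈{7}] nothing but 7 survives at r7c3. So r7c3=7.
Step 37. [r5c4∈{2}] nothing but 2 survives at r5c4 ⇒ r5c4=2.
Step 38. [r3c6∈{7}] r3c6 has the single candidate 7 ⇒ r3c6=7.
Step 39. [r4c8∈{6}] nothing but 6 survives at r4c8. So r4c8=6.
Step 40. [r5c3∈{9}] r5c3 has the single candidate 9. So r5c3=9.
Step 41. [r2c6∈{1}] only 1 remains possible at r2c6. So r2c6=1.
Step 42. [r1c3∈{8}] r1c3 is down to just 8, so r1c3=8.
Step 43. [r1c9∈{3}] only 3 remains possible at r1c9 ⇒ r1c9=3.
Step 44. [r7c6∈{9}] r7c6's peers cover all but 9. So r7c6=9.
Step 45. [r9c6∈{2}] r9c6 has the single candidate 2. So r9c6=2.
Step 46. [r4c9∈{9}] r4c9 is down to just 9. So r4c9=9.
Step 47. [r7c1∈{3}] only 3 remains possible at r7c1, so r7c1=3.
Step 48. [r2c5∈{5}] r2c5's peers cover all but 5. So r2c5=5.
Step 49. [r7c9∈{1}] r7c9 is down to just 1, so r7c9=1.
Step 50. [r8c8∈{5}] nothing but 5 survives at r8c8, so r8c8=5.
Step 51. [r9c2∈{4}] nothing but 4 survives at r9c2, so r9c2=4.
Step 52. [r3c9∈{2}] only 2 remains possible at r3c9. So r3c9=2.

Answer: 5 9 8 6 2 4 7 1 3 / 2 7 4 3 5 1 8 9 6 / 6 1 3 9 8 7 5 4 2 / 4 2 5 7 3 8 1 6 9 / 7 3 9 2 1 6 4 8 5 / 1 8 6 4 9 5 2 3 7 / 3 5 7 8 4 9 6 2 1 / 8 6 2 1 7 3 9 5 4 / 9 4 1 5 6 2 3 7 8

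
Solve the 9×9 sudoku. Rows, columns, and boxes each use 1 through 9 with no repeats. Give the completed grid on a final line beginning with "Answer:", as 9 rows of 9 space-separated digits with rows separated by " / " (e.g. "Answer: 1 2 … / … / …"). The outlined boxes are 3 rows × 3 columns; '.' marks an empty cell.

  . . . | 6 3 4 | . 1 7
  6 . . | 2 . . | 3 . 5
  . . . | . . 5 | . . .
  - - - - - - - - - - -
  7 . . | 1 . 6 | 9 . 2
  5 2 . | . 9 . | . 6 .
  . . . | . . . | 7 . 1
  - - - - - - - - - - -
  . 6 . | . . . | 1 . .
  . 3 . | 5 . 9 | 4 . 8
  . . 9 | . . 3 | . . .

Step 1. [r5c7∈{8}] nothing but 8 survives at r5c7 ⇒ r5c7=8.
Step 2. [r2c6∈{1,7,8}] across col 6, 1 lands solely at r2c6 ⇒ r2c6=1.
Step 3. [r3c4∈{7,8,9}] in col 4, 9 fits only at r3c4 ⇒ r3c4=9.
Step 4. [r1c7∈{2}] r1c7's peers cover all but 2, so r1c7=2.
Step 5. [r2c8∈{4,8,9}] across box 3, 9 lands solely at r2c8, so r2c8=9.
Step 6. [r3c8∈{4,8}] r3c8 is the only open cell in col 8 admitting 8. So r3c8=8.
Step 7. [r2c5∈{7,8}] 8 has one home in box 2: r2c5. So r2c5=8.
Step 8. [r3c9∈{4,6}] 4 has one home in box 3: r3c9 ⇒ r3c9=4.
Step 9. [r3c5∈{7}] r3c5 is down to just 7, so r3c5=7.
Step 10. [r5c9∈{3}] nothing but 3 survives at r5c9, so r5c9=3.
Step 11. [r4c3∈{3,4,8}] across row 4, 3 lands solely at r4c3. So r4c3=3.
Step 12. [r4c2∈{4,8}] 8 has one home in row 4: r4c2. So r4c2=8.
Step 13. [r9c7∈{5,6}] 5 has one home in col 7: r9c7. So r9c7=5.
Step 14. [r7c3∈{2,4,5,7,8}] across row 7, 5 lands solely at r7c3. So r7c3=5.
Step 15. [r5c3∈{1,4}] row 5 places 1 nowhere but r5c3. So r5c3=1.
Step 16. [r5c4∈{4,7}] row 5 places 4 nowhere but r5c4. So r5c4=4.
Step 17. [r8c5∈{1,2,6}] r8c5 is the only open cell in row 8 admitting 6 ⇒ r8c5=6.
Step 18. [r8c1∈{1,2}] r8c1 is the only open cell in row 8 admitting 1, so r8c1=1.
Step 19. [r4c5∈{5}] nothing but 5 survives at r4c5, so r4c5=5.
Step 20. [r6c5∈{2}] only 2 remains possible at r6c5 ⇒ r6c5=2.
Step 21. [r7c6∈{2,7,8}] in col 6, 2 fits only at r7c6 ⇒ r7c6=2.
Step 22. [r7c5∈{4}] r7c5 is down to just 4, so r7c5=4.
Step 23. [r7c1∈{8}] r7c1 has the single candidate 8, so r7c1=8.
Step 24. [r7c4∈{7}] r7c4 has the single candidate 7, so r7c4=7.
Step 25. [r3c3∈{2}] nothing but 2 survives at r3c3 ⇒ r3c3=2.
Step 26. [r8c3∈{7}] only 7 remains possible at r8c3 ⇒ r8c3=7.
Step 27. [r9c2∈{4}] r9c2's peers cover all but 4 ⇒ r9c2=4.
Step 28. [r6c1∈{4,9}] r6c1 is the only open cell in col 1 admitting 4, so r6c1=4.
Step 29. [r1c1∈{9}] nothing but 9 survives at r1c1. So r1c1=9.
Step 30. [r9c8∈{2,7}] across row 9, 7 lands solely at r9c8. So r9c8=7.
Step 31. [r6c6∈{8}] nothing but 8 survives at r6c6 ⇒ r6c6=8.
Step 32. [r7c8∈{3}] only 3 remains possible at r7c8. So r7c8=3.
Step 33. [r6c3∈{6}] only 6 remains possible at r6c3 ⇒ r6c3=6.
Step 34. [r3c7∈{6}] r3c7's peers cover all but 6, so r3c7=6.
Step 35. [r6c8∈{5}] nothing but 5 survives at r6c8 ⇒ r6c8=5.
Step 36. [r5c6∈{7}] nothing but 7 survives at r5c6 ⇒ r5c6=7.
Step 37. [r9c1∈{2}] r9c1 has the single candidate 2, so r9c1=2.
Step 38. [r9c9∈{6}] r9c9 has the single candidate 6, so r9c9=6.
Step 39. [r9c5∈{1}] only 1 remains possible at r9c5, so r9c5=1.
Step 40. [r9c4∈{8}] r9c4 is down to just 8, so r9c4=8.
Step 41. [r3c2∈{1}] only 1 remains possible at r3c2 ⇒ r3c2=1.
Step 42. [r2c2∈{7}] r2c2 has the single candidate 7, so r2c2=7.
Step 43. [r8c8∈{2}] only 2 remains possible at r8c8, so r8c8=2.
Step 44. [r7c9∈{9}] r7c9 is down to just 9 ⇒ r7c9=9.
Step 45. [r1c3∈{8}] only 8 remains possible at r1c3, so r1c3=8.
Step 46. [r3c1∈{3}] only 3 remains possible at r3c1 ⇒ r3c1=3.
Step 47. [r4c8∈{4}] r4c8 has the single candidate 4 ⇒ r4c8=4.
Step 48. [r6c4∈{3}] only 3 remains possible at r6c4, so r6c4=3.
Step 49. [r1c2∈{5}] r1c2's peers cover all but 5, so r1c2=5.
Step 50. [r6c2∈{9}] only 9 remains possible at r6c2. So r6c2=9.
Step 51. [r2c3∈{4}] r2c3 has the single candidate 4, so r2c3=4.

Answer: 9 5 8 6 3 4 2 1 7 / 6 7 4 2 8 1 3 9 5 / 3 1 2 9 7 5 6 8 4 / 7 8 3 1 5 6 9 4 2 / 5 2 1 4 9 7 8 6 3 / 4 9 6 3 2 8 7 5 1 / 8 6 5 7 4 2 1 3 9 / 1 3 7 5 6 9 4 2 8 / 2 4 9 8 1 3 5 7 6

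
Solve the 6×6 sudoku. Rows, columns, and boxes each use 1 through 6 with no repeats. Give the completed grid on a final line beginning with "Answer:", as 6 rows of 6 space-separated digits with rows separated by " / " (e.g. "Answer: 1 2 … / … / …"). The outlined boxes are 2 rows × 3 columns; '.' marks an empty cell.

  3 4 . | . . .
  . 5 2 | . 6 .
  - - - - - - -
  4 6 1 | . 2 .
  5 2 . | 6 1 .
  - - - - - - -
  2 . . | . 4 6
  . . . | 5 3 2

Step 1. [r2c1∈{1}] r2c1 has the single candidate 1, so r2c1=1.
Step 2. [r3c4∈{3}] only 3 remains possible at r3c4 ⇒ r3c4=3.
Step 3. [r5c4∈{1}] nothing but 1 survives at r5c4, so r5c4=1.
Step 4. [r3c6∈{5}] r3c6 is down to just 5. So r3c6=5.
Step 5. [r2c6∈{3,4}] in row 2, 3 fits only at r2c6 ⇒ r2c6=3.
Step 6. [r4c3∈{3}] r4c3's peers cover all but 3. So r4c3=3.
Step 7. [r6c1∈{6}] r6c1 is down to just 6, so r6c1=6.
Step 8. [r6c2∈{1}] nothing but 1 survives at r6c2 ⇒ r6c2=1.
Step 9. [r1c3∈{6}] r1c3 is down to just 6, so r1c3=6.
Step 10. [r6c3∈{4}] r6c3 is down to just 4, so r6c3=4.
Step 11. [r1c6∈{1}] r1c6 has the single candidate 1, so r1c6=1.
Step 12. [r1c4∈{2}] r1c4 has the single candidate 2, so r1c4=2.
Step 13. [r5c2∈{3}] nothing but 3 survives at r5c2 ⇒ r5c2=3.
Step 14. [r4c6∈{4}] r4c6 has the single candidate 4, so r4c6=4.
Step 15. [r2c4∈{4}] r2c4 has the single candidate 4, so r2c4=4.
Step 16. [r1c5∈{5}] only 5 remains possible at r1c5, so r1c5=5.
Step 17. [r5c3∈{5}] only 5 remains possible at r5c3. So r5c3=5.

Answer: 3 4 6 2 5 1 / 1 5 2 4 6 3 / 4 6 1 3 2 5 / 5 2 3 6 1 4 / 2 3 5 1 4 6 / 6 1 4 5 3 2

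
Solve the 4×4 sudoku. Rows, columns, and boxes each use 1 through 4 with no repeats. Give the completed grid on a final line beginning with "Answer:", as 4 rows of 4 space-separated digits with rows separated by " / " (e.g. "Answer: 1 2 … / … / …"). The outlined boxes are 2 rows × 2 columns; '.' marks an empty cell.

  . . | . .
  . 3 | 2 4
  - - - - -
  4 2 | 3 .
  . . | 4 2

Step 1. [r2c1∈{1}] only 1 remains possible at r2c1 ⇒ r2c1=1.
Step 2. [r1c4∈{1,3}] row 1 places 3 nowhere but r1c4. So r1c4=3.
Step 3. [r4c2∈{1}] r4c2's peers cover all but 1, so r4c2=1.
Step 4. [r1c3∈{1}] r1c3 is down to just 1. So r1c3=1.
Step 5. [r3c4∈{1}] nothing but 1 survives at r3c4. So r3c4=1.
Step 6. [r4c1∈{3}] nothing but 3 survives at r4c1, so r4c1=3.
Step 7. [r1c1∈{2}] r1c1 has the single candidate 2, so r1c1=2.
Step 8. [r1c2∈{4}] nothing but 4 survives at r1c2. So r1c2=4.

Answer: 2 4 1 3 / 1 3 2 4 / 4 2 3 1 / 3 1 4 2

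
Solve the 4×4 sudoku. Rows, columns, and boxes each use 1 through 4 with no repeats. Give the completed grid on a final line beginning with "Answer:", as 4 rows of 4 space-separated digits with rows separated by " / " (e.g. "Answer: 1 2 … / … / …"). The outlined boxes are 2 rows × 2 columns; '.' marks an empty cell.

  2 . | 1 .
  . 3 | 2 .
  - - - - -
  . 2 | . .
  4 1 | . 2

Step 1. [r4c3∈{3}] only 3 remains possible at r4c3. So r4c3=3.
Step 2. [r2c4∈{4}] r2c4's peers cover all but 4. So r2c4=4.
Step 3. [r3c3∈{4}] only 4 remains possible at r3c3, so r3c3=4.
Step 4. [r1c2∈{4}] r1c2 is down to just 4, so r1c2=4.
Step 5. [r3c4∈{1}] r3c4 is down to just 1, so r3c4=1.
Step 6. [r1c4∈{3}] only 3 remains possible at r1c4, so r1c4=3.
Step 7. [r2c1∈{1}] r2c1 is down to just 1. So r2c1=1.
Step 8. [r3c1∈{3}] r3c1's peers cover all but 3. So r3c1=3.

Answer: 2 4 1 3 / 1 3 2 4 / 3 2 4 1 / 4 1 3 2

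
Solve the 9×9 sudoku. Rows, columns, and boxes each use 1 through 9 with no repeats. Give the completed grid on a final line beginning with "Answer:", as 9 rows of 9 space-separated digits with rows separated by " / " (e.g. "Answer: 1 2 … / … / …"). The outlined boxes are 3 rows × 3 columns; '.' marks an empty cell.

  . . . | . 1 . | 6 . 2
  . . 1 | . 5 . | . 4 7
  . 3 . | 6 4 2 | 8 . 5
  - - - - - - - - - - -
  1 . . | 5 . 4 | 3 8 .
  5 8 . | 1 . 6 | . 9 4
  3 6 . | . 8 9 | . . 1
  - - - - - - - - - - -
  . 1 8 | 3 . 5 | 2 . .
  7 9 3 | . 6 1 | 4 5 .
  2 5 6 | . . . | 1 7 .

Step 1. [r3c3∈{7,9}] in row 3, 7 fits only at r3c3 ⇒ r3c3=7.
Step 2. [r9c6∈{8}] r9c6 has the single candidate 8. So r9c6=8.
Step 3. [r5c3∈{2}] only 2 remains possible at r5c3 ⇒ r5c3=2.
Step 4. [r9c5∈{9}] nothing but 9 survives at r9c5. So r9c5=9.
Step 5. [r3c1∈{9}] r3c1 has the single candidate 9 ⇒ r3c1=9.
Step 6. [r1c4∈{7,8,9}] in row 1, 9 fits only at r1c4 ⇒ r1c4=9.
Step 7. [r6c4∈{2,7}] across col 4, 7 lands solely at r6c4 ⇒ r6c4=7.
Step 8. [r1c2∈{4}] r1c2's peers cover all but 4 ⇒ r1c2=4.
Step 9. [r1c8∈{3}] nothing but 3 survives at r1c8. So r1c8=3.
Step 10. [r4c9∈{6}] r4c9 is down to just 6 ⇒ r4c9=6.
Step 11. [r2c4∈{8}] r2c4's peers cover all but 8, so r2c4=8.
Step 12. [r5c5∈{3}] r5c5 has the single candidate 3. So r5c5=3.
Step 13. [r9c9∈{3}] nothing but 3 survives at r9c9. So r9c9=3.
Step 14. [r2c2∈{2}] r2c2 has the single candidate 2, so r2c2=2.
Step 15. [r1c6∈{7}] r1c6's peers cover all but 7 ⇒ r1c6=7.
Step 16. [r8c4∈{2}] nothing but 2 survives at r8c4. So r8c4=2.
Step 17. [r4c2∈{7}] r4c2's peers cover all but 7 ⇒ r4c2=7.
Step 18. [r8c9∈{8}] only 8 remains possible at r8c9, so r8c9=8.
Step 19. [r6c8∈{2}] r6c8 is down to just 2 ⇒ r6c8=2.
Step 20. [r2c6∈{3}] only 3 remains possible at r2c6, so r2c6=3.
Step 21. [r7c9∈{9}] nothing but 9 survives at r7c9. So r7c9=9.
Step 22. [r7c5∈{7}] r7c5's peers cover all but 7 ⇒ r7c5=7.
Step 23. [r5c7∈{7}] r5c7 has the single candidate 7. So r5c7=7.
Step 24. [r6c7∈{5}] r6c7 is down to just 5. So r6c7=5.
Step 25. [r1c1∈{8}] r1c1's peers cover all but 8, so r1c1=8.
Step 26. [r2c1∈{6}] only 6 remains possible at r2c1, so r2c1=6.
Step 27. [r4c5∈{2}] r4c5 has the single candidate 2 ⇒ r4c5=2.
Step 28. [r7c1∈{4}] only 4 remains possible at r7c1, so r7c1=4.
Step 29. [r3c8∈{1}] only 1 remains possible at r3c8 ⇒ r3c8=1.
Step 30. [r6c3∈{4}] r6c3's peers cover all but 4. So r6c3=4.
Step 31. [r7c8∈{6}] nothing but 6 survives at r7c8. So r7c8=6.
Step 32. [r9c4∈{4}] r9c4's peers cover all but 4. So r9c4=4.
Step 33. [r1c3∈{5}] r1c3 has the single candidate 5 ⇒ r1c3=5.
Step 34. [r4c3∈{9}] r4c3's peers cover all but 9 ⇒ r4c3=9.
Step 35. [r2c7∈{9}] r2c7 is down to just 9. So r2c7=9.

Answer: 8 4 5 9 1 7 6 3 2 / 6 2 1 8 5 3 9 4 7 / 9 3 7 6 4 2 8 1 5 / 1 7 9 5 2 4 3 8 6 / 5 8 2 1 3 6 7 9 4 / 3 6 4 7 8 9 5 2 1 / 4 1 8 3 7 5 2 6 9 / 7 9 3 2 6 1 4 5 8 / 2 5 6 4 9 8 1 7 3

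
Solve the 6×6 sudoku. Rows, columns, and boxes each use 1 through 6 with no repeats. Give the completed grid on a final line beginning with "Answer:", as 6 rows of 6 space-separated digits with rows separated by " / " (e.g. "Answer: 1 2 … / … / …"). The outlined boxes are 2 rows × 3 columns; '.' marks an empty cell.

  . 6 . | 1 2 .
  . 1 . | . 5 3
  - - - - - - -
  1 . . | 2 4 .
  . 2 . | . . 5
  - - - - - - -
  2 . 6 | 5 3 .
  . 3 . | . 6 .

Step 1. [r2c1∈{4}] r2c1 is down to just 4, so r2c1=4.
Step 2. [r3c3∈{3,5}] r3c3 is the only open cell in row 3 admitting 3, so r3c3=3.
Step 3. [r6c3∈{1,4,5}] in col 3, 1 fits only at r6c3 ⇒ r6c3=1.
Step 4. [r1c6∈{4}] r1c6 has the single candidate 4 ⇒ r1c6=4.
Step 5. [r2c4∈{6}] r2c4 has the single candidate 6 ⇒ r2c4=6.
Step 6. [r1c3∈{5}] only 5 remains possible at r1c3, so r1c3=5.
Step 7. [r5c6∈{1}] r5c6 is down to just 1. So r5c6=1.
Step 8. [r4c3∈{4}] r4c3's peers cover all but 4. So r4c3=4.
Step 9. [r4c5∈{1}] r4c5 is down to just 1 ⇒ r4c5=1.
Step 10. [r4c1∈{6}] r4c1's peers cover all but 6 ⇒ r4c1=6.
Step 11. [r3c6∈{6}] r3c6 is down to just 6 ⇒ r3c6=6.
Step 12. [r6c4∈{4}] r6c4's peers cover all but 4. So r6c4=4.
Step 13. [r3c2∈{5}] nothing but 5 survives at r3c2. So r3c2=5.
Step 14. [r1c1∈{3}] r1c1 is down to just 3. So r1c1=3.
Step 15. [r2c3∈{2}] r2c3's peers cover all but 2. So r2c3=2.
Step 16. [r6c6∈{2}] nothing but 2 survives at r6c6, so r6c6=2.
Step 17. [r5c2∈{4}] r5c2 has the single candidate 4, so r5c2=4.
Step 18. [r6c1∈{5}] r6c1's peers cover all but 5 ⇒ r6c1=5.
Step 19. [r4c4∈{3}] only 3 remains possible at r4c4. So r4c4=3.

Answer: 3 6 5 1 2 4 / 4 1 2 6 5 3 / 1 5 3 2 4 6 / 6 2 4 3 1 5 / 2 4 6 5 3 1 / 5 3 1 4 6 2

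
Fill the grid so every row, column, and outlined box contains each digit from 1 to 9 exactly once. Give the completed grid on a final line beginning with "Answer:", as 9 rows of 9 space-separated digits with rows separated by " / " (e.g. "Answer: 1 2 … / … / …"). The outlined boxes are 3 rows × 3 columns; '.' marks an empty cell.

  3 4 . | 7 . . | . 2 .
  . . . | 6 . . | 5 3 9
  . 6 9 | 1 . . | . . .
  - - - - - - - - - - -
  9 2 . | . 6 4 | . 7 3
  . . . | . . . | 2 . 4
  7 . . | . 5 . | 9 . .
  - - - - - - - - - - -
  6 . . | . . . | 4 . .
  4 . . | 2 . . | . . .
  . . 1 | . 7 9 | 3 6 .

Step 1. [r4c4∈{8}] r4c4 is down to just 8, so r4c4=8.
Step 2. [r5c8∈{1,5,8}] 5 has one home in box 6: r5c8. So r5c8=5.
Step 3. [r6c4∈{3}] only 3 remains possible at r6c4. So r6c4=3.
Step 4. [r7c4∈{5}] only 5 remains possible at r7c4, so r7c4=5.
Step 5. [r6c9∈{1,6,8}] 6 has one home in box 6: r6c9 ⇒ r6c9=6.
Step 6. [r6c8∈{1,8}] across box 6, 8 lands solely at r6c8. So r6c8=8.
Step 7. [r6c2∈{1}] nothing but 1 survives at r6c2. So r6c2=1.
Step 8. [r5c1∈{8}] r5c1's peers cover all but 8, so r5c1=8.
Step 9. [r5c2∈{3}] only 3 remains possible at r5c2 ⇒ r5c2=3.
Step 10. [r8c6∈{1,3,6,8}] 6 has one home in row 8: r8c6, so r8c6=6.
Step 11. [r2c5∈{2,4,8}] row 2 places 4 nowhere but r2c5. So r2c5=4.
Step 12. [r3c5∈{2,3,8}] r3c5 is the only open cell in col 5 admitting 2. So r3c5=2.
Step 13. [r2c6∈{8}] r2c6 is down to just 8. So r2c6=8.
Step 14. [r1c3∈{5,8}] in box 1, 8 fits only at r1c3 ⇒ r1c3=8.
Step 15. [r1c9∈{1}] nothing but 1 survives at r1c9. So r1c9=1.
Step 16. [r2c2∈{7}] nothing but 7 survives at r2c2. So r2c2=7.
Step 17. [r2c3∈{2}] only 2 remains possible at r2c3, so r2c3=2.
Step 18. [r7c9∈{2,7,8}] row 7 places 2 nowhere but r7c9. So r7c9=2.
Step 19. [r7c3∈{3,7}] 7 has one home in row 7: r7c3 ⇒ r7c3=7.
Step 20. [r8c3∈{3,5}] col 3 places 3 nowhere but r8c3 ⇒ r8c3=3.
Step 21. [r7c5∈{1,3,8}] col 5 places 3 nowhere but r7c5, so r7c5=3.
Step 22. [r8c5∈{1,8}] 8 has one home in col 5: r8c5 ⇒ r8c5=8.
Step 23. [r9c9∈{5,8}] r9c9 is the only open cell in box 9 admitting 8 ⇒ r9c9=8.
Step 24. [r3c9∈{7}] r3c9's peers cover all but 7. So r3c9=7.
Step 25. [r3c1∈{5}] only 5 remains possible at r3c1, so r3c1=5.
Step 26. [r7c6∈{1}] r7c6 has the single candidate 1. So r7c6=1.
Step 27. [r8c8∈{1,9}] across col 8, 1 lands solely at r8c8 ⇒ r8c8=1.
Step 28. [r8c2∈{5,9}] row 8 places 9 nowhere but r8c2. So r8c2=9.
Step 29. [r5c4∈{9}] r5c4 is down to just 9 ⇒ r5c4=9.
Step 30. [r4c3∈{5}] only 5 remains possible at r4c3 ⇒ r4c3=5.
Step 31. [r6c6∈{2}] only 2 remains possible at r6c6, so r6c6=2.
Step 32. [r3c7∈{8}] r3c7 has the single candidate 8. So r3c7=8.
Step 33. [r7c2∈{8}] r7c2 is down to just 8. So r7c2=8.
Step 34. [r6c3∈{4}] r6c3's peers cover all but 4 ⇒ r6c3=4.
Step 35. [r5c3∈{6}] nothing but 6 survives at r5c3, so r5c3=6.
Step 36. [r2c1∈{1}] nothing but 1 survives at r2c1, so r2c1=1.
Step 37. [r3c8∈{4}] r3c8 has the single candidate 4, so r3c8=4.
Step 38. [r4c7∈{1}] only 1 remains possible at r4c7 ⇒ r4c7=1.
Step 39. [r5c6∈{7}] r5c6 has the single candidate 7. So r5c6=7.
Step 40. [r1c7∈{6}] nothing but 6 survives at r1c7 ⇒ r1c7=6.
Step 41. [r8c7∈{7}] r8c7's peers cover all but 7 ⇒ r8c7=7.
Step 42. [r9c4∈{4}] nothing but 4 survives at r9c4, so r9c4=4.
Step 43. [r1c6∈{5}] r1c6 is down to just 5 ⇒ r1c6=5.
Step 44. [r3c6∈{3}] r3c6 has the single candidate 3 ⇒ r3c6=3.
Step 45. [r9c2∈{5}] r9c2 is down to just 5. So r9c2=5.
Step 46. [r5c5∈{1}] r5c5 is down to just 1. So r5c5=1.
Step 47. [r1c5∈{9}] only 9 remains possible at r1c5. So r1c5=9.
Step 48. [r9c1∈{2}] nothing but 2 survives at r9c1. So r9c1=2.
Step 49. [r7c8∈{9}] r7c8 has the single candidate 9 ⇒ r7c8=9.
Step 50. [r8c9∈{5}] only 5 remains possible at r8c9, so r8c9=5.

Answer: 3 4 8 7 9 5 6 2 1 / 1 7 2 6 4 8 5 3 9 / 5 6 9 1 2 3 8 4 7 / 9 2 5 8 6 4 1 7 3 / 8 3 6 9 1 7 2 5 4 / 7 1 4 3 5 2 9 8 6 / 6 8 7 5 3 1 4 9 2 / 4 9 3 2 8 6 7 1 5 / 2 5 1 4 7 9 3 6 8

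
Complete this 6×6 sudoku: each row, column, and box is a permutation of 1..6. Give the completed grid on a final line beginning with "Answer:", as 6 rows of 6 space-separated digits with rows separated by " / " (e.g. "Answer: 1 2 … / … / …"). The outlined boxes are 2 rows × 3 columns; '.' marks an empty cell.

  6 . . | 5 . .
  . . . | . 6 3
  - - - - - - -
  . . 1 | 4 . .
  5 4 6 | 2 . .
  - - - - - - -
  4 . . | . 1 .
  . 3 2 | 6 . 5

Step 1. [r1c6∈{1,2,4}] r1c6 is the only open cell in col 6 admitting 4. So r1c6=4.
Step 2. [r1c2∈{1,2}] r1c2 is the only open cell in row 1 admitting 1, so r1c2=1.
Step 3. [r5c3∈{5}] only 5 remains possible at r5c3 ⇒ r5c3=5.
Step 4. [r3c1∈{2,3}] col 1 places 3 nowhere but r3c1, so r3c1=3.
Step 5. [r2c2∈{2,5}] across row 2, 5 lands solely at r2c2. So r2c2=5.
Step 6. [r5c4∈{3}] r5c4 is down to just 3. So r5c4=3.
Step 7. [r5c6∈{2}] r5c6's peers cover all but 2, so r5c6=2.
Step 8. [r2c4∈{1}] r2c4 is down to just 1 ⇒ r2c4=1.
Step 9. [r4c6∈{1}] r4c6's peers cover all but 1 ⇒ r4c6=1.
Step 10. [r3c2∈{2}] only 2 remains possible at r3c2. So r3c2=2.
Step 11. [r6c5∈{4}] r6c5's peers cover all but 4. So r6c5=4.
Step 12. [r5c2∈{6}] r5c2 is down to just 6, so r5c2=6.
Step 13. [r3c6∈{6}] r3c6 is down to just 6 ⇒ r3c6=6.
Step 14. [r4c5∈{3}] r4c5's peers cover all but 3 ⇒ r4c5=3.
Step 15. [r1c5∈{2}] nothing but 2 survives at r1c5. So r1c5=2.
Step 16. [r3c5∈{5}] nothing but 5 survives at r3c5. So r3c5=5.
Step 17. [r2c1∈{2}] r2c1's peers cover all but 2, so r2c1=2.
Step 18. [r2c3∈{4}] r2c3 has the single candidate 4 ⇒ r2c3=4.
Step 19. [r6c1∈{1}] r6c1 is down to just 1, so r6c1=1.
Step 20. [r1c3∈{3}] nothing but 3 survives at r1c3. So r1c3=3.

Answer: 6 1 3 5 2 4 / 2 5 4 1 6 3 / 3 2 1 4 5 6 / 5 4 6 2 3 1 / 4 6 5 3 1 2 / 1 3 2 6 4 5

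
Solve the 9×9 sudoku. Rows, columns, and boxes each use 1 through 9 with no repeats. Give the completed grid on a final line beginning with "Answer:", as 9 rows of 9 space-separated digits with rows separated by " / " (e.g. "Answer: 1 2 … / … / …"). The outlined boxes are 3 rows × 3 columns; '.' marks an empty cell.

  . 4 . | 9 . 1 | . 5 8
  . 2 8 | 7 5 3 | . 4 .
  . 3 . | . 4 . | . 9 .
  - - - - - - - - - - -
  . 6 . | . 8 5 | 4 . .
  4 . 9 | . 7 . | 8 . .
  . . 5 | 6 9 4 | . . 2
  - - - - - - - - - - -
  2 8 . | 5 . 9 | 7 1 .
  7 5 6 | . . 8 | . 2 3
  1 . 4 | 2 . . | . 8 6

Step 1. [r2c9∈{1}] r2c9 is down to just 1 ⇒ r2c9=1.
Step 2. [r3c6∈{2,6}] r3c6 is the only open cell in col 6 admitting 6. So r3c6=6.
Step 3. [r4c1∈{3}] r4c1 is down to just 3. So r4c1=3.
Step 4. [r4c8∈{7}] r4c8 is down to just 7 ⇒ r4c8=7.
Step 5. [r1c7∈{2,3,6}] in row 1, 3 fits only at r1c7 ⇒ r1c7=3.
Step 6. [r4c4∈{1}] r4c4 is down to just 1 ⇒ r4c4=1.
Step 7. [r8c7∈{9}] r8c7 is down to just 9 ⇒ r8c7=9.
Step 8. [r5c8∈{3,6}] r5c8 is the only open cell in row 5 admitting 6 ⇒ r5c8=6.
Step 9. [r1c3∈{7}] r1c3's peers cover all but 7, so r1c3=7.
Step 10. [r7c3∈{3}] r7c3 has the single candidate 3, so r7c3=3.
Step 11. [r6c2∈{1,7}] 7 has one home in row 6: r6c2. So r6c2=7.
Step 12. [r2c1∈{6,9}] r2c1 is the only open cell in row 2 admitting 9, so r2c1=9.
Step 13. [r7c5∈{6}] r7c5's peers cover all but 6. So r7c5=6.
Step 14. [r3c3∈{1}] r3c3's peers cover all but 1. So r3c3=1.
Step 15. [r8c5∈{1}] r8c5 is down to just 1. So r8c5=1.
Step 16. [r5c9∈{5}] nothing but 5 survives at r5c9 ⇒ r5c9=5.
Step 17. [r9c5∈{3}] r9c5 has the single candidate 3. So r9c5=3.
Step 18. [r6c8∈{3}] r6c8's peers cover all but 3, so r6c8=3.
Step 19. [r7c9∈{4}] r7c9 has the single candidate 4, so r7c9=4.
Step 20. [r6c1∈{8}] r6c1 has the single candidate 8. So r6c1=8.
Step 21. [r4c3∈{2}] nothing but 2 survives at r4c3 ⇒ r4c3=2.
Step 22. [r5c2∈{1}] r5c2 is down to just 1. So r5c2=1.
Step 23. [r9c6∈{7}] nothing but 7 survives at r9c6, so r9c6=7.
Step 24. [r9c2∈{9}] nothing but 9 survives at r9c2, so r9c2=9.
Step 25. [r2c7∈{6}] r2c7's peers cover all but 6. So r2c7=6.
Step 26. [r9c7∈{5}] only 5 remains possible at r9c7. So r9c7=5.
Step 27. [r3c9∈{7}] nothing but 7 survives at r3c9. So r3c9=7.
Step 28. [r1c1∈{6}] r1c1's peers cover all but 6. So r1c1=6.
Step 29. [r1c5∈{2}] nothing but 2 survives at r1c5, so r1c5=2.
Step 30. [r3c4∈{8}] only 8 remains possible at r3c4, so r3c4=8.
Step 31. [r8c4∈{4}] r8c4 has the single candidate 4 ⇒ r8c4=4.
Step 32. [r5c6∈{2}] r5c6 has the single candidate 2, so r5c6=2.
Step 33. [r3c1∈{5}] r3c1's peers cover all but 5. So r3c1=5.
Step 34. [r5c4∈{3}] r5c4 has the single candidate 3 ⇒ r5c4=3.
Step 35. [r4c9∈{9}] r4c9's peers cover all but 9 ⇒ r4c9=9.
Step 36. [r6c7∈{1}] r6c7's peers cover all but 1, so r6c7=1.
Step 37. [r3c7∈{2}] r3c7's peers cover all but 2 ⇒ r3c7=2.

Answer: 6 4 7 9 2 1 3 5 8 / 9 2 8 7 5 3 6 4 1 / 5 3 1 8 4 6 2 9 7 / 3 6 2 1 8 5 4 7 9 / 4 1 9 3 7 2 8 6 5 / 8 7 5 6 9 4 1 3 2 / 2 8 3 5 6 9 7 1 4 / 7 5 6 4 1 8 9 2 3 / 1 9 4 2 3 7 5 8 6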